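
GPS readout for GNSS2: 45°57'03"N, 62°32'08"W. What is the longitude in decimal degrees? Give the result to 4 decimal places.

62.5356°W

62° + 32′/60 + 8″/3600 = 62 + 0.53333 + 0.00222 = 62.5356°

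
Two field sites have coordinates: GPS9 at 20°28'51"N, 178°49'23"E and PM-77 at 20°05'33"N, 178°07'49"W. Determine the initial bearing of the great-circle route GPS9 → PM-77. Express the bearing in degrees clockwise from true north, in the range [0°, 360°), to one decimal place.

97.2°

GPS9: φ = +20.48083°, λ = +178.82306°
PM-77: φ = +20.09250°, λ = -178.13028°
Δλ = 3.0467°
y = sin Δλ · cos φ₂ = 0.049915
x = cos φ₁ sin φ₂ − sin φ₁ cos φ₂ cos Δλ = -0.006313
θ = atan2(y, x) = 97.2085° → 97.2085° (mod 360°)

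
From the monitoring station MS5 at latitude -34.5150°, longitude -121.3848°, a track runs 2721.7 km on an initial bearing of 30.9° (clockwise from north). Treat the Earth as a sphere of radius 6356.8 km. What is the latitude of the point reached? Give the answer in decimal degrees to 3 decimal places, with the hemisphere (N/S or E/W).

δ = d/R = 2721.7/6356.8 = 0.428156 rad
φ₂ = arcsin(sin φ₁ cos δ + cos φ₁ sin δ cos θ)
   = arcsin(-0.56662·0.90973 + 0.82398·0.41519·0.85806) = -12.82194°
λ₂ = λ₁ + atan2(sin θ sin δ cos φ₁, cos δ − sin φ₁ sin φ₂) = -108.75377°

12.822°S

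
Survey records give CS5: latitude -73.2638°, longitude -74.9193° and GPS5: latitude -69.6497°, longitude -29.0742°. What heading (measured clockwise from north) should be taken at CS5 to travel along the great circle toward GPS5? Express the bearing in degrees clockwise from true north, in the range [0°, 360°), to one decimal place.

98.7°

Δλ = 45.8451°
y = sin Δλ · cos φ₂ = 0.249503
x = cos φ₁ sin φ₂ − sin φ₁ cos φ₂ cos Δλ = -0.038004
θ = atan2(y, x) = 98.6608° → 98.6608° (mod 360°)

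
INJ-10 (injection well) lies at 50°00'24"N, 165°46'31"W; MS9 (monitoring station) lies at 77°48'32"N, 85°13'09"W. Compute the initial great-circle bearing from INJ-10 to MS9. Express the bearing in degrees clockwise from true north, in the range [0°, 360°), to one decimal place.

INJ-10: φ = +50.00667°, λ = -165.77528°
MS9: φ = +77.80889°, λ = -85.21917°
Δλ = 80.5561°
y = sin Δλ · cos φ₂ = 0.208311
x = cos φ₁ sin φ₂ − sin φ₁ cos φ₂ cos Δλ = 0.601659
θ = atan2(y, x) = 19.0973° → 19.0973° (mod 360°)

19.1°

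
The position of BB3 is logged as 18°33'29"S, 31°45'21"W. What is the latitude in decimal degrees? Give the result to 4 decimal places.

18.5581°S

18° + 33′/60 + 29″/3600 = 18 + 0.55000 + 0.00806 = 18.5581°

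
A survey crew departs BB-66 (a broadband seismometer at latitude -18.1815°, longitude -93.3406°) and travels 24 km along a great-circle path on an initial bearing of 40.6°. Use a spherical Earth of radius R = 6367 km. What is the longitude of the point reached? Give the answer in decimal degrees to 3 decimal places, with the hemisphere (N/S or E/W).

93.193°W

δ = d/R = 24/6367 = 0.003769 rad
φ₂ = arcsin(sin φ₁ cos δ + cos φ₁ sin δ cos θ)
   = arcsin(-0.31203·0.99999 + 0.95007·0.00377·0.75927) = -18.01746°
λ₂ = λ₁ + atan2(sin θ sin δ cos φ₁, cos δ − sin φ₁ sin φ₂) = -93.19280°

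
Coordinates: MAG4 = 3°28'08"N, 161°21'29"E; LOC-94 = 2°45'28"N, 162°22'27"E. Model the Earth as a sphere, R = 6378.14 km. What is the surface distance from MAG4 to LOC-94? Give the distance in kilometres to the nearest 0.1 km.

137.9 km

MAG4: φ = +3.46889°, λ = +161.35806°
LOC-94: φ = +2.75778°, λ = +162.37417°
Δφ = -0.7111°,  Δλ = 1.0161°
a = sin²(Δφ/2) + cos φ₁ cos φ₂ sin²(Δλ/2) = 0.000117
c = 2·arcsin(√a) = 0.021624 rad = 1.2390°
d = R·c = 6378.14 × 0.021624 = 137.9 km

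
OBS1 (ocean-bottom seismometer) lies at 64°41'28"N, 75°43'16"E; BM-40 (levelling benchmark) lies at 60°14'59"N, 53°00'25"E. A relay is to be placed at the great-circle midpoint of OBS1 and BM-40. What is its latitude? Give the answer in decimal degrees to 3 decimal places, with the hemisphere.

62.930°N

OBS1: φ = +64.69111°, λ = +75.72111°
BM-40: φ = +60.24972°, λ = +53.00694°
Bx = cos φ₂ cos Δλ = 0.457735,  By = cos φ₂ sin Δλ = -0.191608
φₘ = atan2(sin φ₁ + sin φ₂, √((cos φ₁ + Bx)² + By²)) = 62.92959°
λₘ = λ₁ + atan2(By, cos φ₁ + Bx) = 63.50791°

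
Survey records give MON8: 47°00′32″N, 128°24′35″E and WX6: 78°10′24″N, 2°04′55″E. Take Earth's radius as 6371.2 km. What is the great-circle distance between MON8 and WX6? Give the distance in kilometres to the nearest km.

MON8: φ = +47.00889°, λ = +128.40972°
WX6: φ = +78.17333°, λ = +2.08194°
Δφ = 31.1644°,  Δλ = -126.3278°
a = sin²(Δφ/2) + cos φ₁ cos φ₂ sin²(Δλ/2) = 0.183429
c = 2·arcsin(√a) = 0.885191 rad = 50.7177°
d = R·c = 6371.2 × 0.885191 = 5639.7 km

5640 km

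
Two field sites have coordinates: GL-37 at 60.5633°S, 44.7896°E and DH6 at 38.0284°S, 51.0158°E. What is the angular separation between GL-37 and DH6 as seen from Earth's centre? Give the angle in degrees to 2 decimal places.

Δφ = 22.5349°,  Δλ = 6.2262°
a = sin²(Δφ/2) + cos φ₁ cos φ₂ sin²(Δλ/2) = 0.039319
c = 2·arcsin(√a) = 0.399224 rad = 22.8739°

22.87°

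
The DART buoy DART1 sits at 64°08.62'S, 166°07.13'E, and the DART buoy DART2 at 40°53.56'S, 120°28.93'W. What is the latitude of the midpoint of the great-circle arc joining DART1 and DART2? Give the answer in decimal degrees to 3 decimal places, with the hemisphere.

DART1: φ = -64.14367°, λ = +166.11883°
DART2: φ = -40.89267°, λ = -120.48217°
Bx = cos φ₂ cos Δλ = 0.215975,  By = cos φ₂ sin Δλ = 0.724428
φₘ = atan2(sin φ₁ + sin φ₂, √((cos φ₁ + Bx)² + By²)) = -57.91239°
λₘ = λ₁ + atan2(By, cos φ₁ + Bx) = -145.87301°

57.912°S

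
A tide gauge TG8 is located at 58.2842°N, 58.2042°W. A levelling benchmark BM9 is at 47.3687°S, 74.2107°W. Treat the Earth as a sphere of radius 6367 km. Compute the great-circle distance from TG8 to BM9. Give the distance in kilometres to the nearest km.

11832 km

Δφ = -105.6529°,  Δλ = -16.0065°
a = sin²(Δφ/2) + cos φ₁ cos φ₂ sin²(Δλ/2) = 0.641806
c = 2·arcsin(√a) = 1.858356 rad = 106.4760°
d = R·c = 6367 × 1.858356 = 11832.2 km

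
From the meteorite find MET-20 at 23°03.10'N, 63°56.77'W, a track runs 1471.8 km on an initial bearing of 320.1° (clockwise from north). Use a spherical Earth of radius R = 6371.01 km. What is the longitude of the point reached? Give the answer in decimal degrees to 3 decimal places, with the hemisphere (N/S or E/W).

MET-20: φ = +23.05167°, λ = -63.94617°
δ = d/R = 1471.8/6371.01 = 0.231015 rad
φ₂ = arcsin(sin φ₁ cos δ + cos φ₁ sin δ cos θ)
   = arcsin(0.39156·0.97343 + 0.92015·0.22897·0.76717) = 32.87363°
λ₂ = λ₁ + atan2(sin θ sin δ cos φ₁, cos δ − sin φ₁ sin φ₂) = -74.01740°

74.017°W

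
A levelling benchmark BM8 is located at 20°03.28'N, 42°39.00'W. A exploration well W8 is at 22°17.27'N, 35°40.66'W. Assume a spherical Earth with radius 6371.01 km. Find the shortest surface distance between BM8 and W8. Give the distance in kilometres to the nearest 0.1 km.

BM8: φ = +20.05467°, λ = -42.65000°
W8: φ = +22.28783°, λ = -35.67767°
Δφ = 2.2332°,  Δλ = 6.9723°
a = sin²(Δφ/2) + cos φ₁ cos φ₂ sin²(Δλ/2) = 0.003594
c = 2·arcsin(√a) = 0.119965 rad = 6.8735°
d = R·c = 6371.01 × 0.119965 = 764.3 km

764.3 km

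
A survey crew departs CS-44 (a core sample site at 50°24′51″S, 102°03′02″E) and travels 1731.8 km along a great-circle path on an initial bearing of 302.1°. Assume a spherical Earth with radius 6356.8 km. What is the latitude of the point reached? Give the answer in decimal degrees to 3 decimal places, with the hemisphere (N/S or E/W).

CS-44: φ = -50.41417°, λ = +102.05056°
δ = d/R = 1731.8/6356.8 = 0.272433 rad
φ₂ = arcsin(sin φ₁ cos δ + cos φ₁ sin δ cos θ)
   = arcsin(-0.77067·0.96312 + 0.63723·0.26908·0.53140) = -40.62703°
λ₂ = λ₁ + atan2(sin θ sin δ cos φ₁, cos δ − sin φ₁ sin φ₂) = 84.57315°

40.627°S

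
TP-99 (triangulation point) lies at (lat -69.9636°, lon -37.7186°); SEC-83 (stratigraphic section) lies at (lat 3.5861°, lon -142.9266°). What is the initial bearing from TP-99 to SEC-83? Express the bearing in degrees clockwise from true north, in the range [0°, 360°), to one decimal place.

256.9°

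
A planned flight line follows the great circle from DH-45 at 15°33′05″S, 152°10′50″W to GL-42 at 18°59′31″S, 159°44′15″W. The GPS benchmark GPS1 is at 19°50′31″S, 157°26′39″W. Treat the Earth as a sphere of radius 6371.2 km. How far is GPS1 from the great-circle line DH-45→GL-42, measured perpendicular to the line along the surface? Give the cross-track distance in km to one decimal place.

DH-45: φ = -15.55139°, λ = -152.18056°
GL-42: φ = -18.99194°, λ = -159.73750°
GPS1: φ = -19.84194°, λ = -157.44417°
δ₁₃ = central angle DH-45→GPS1 = 0.115162 rad  (haversine)
θ₁₃ = bearing DH-45→GPS1 = 228.674°,  θ₁₂ = bearing DH-45→GL-42 = 243.421°
dₓₜ = R·arcsin(sin δ₁₃ · sin(θ₁₃ − θ₁₂)) = 6371.2·arcsin(0.11491·sin(-14.746°)) = -186.376 km
|dₓₜ| = 186.376 km

186.4 km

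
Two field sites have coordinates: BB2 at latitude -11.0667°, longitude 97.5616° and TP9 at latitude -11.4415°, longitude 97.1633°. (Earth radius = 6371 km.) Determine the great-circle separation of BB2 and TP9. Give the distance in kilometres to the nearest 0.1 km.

60.2 km

Δφ = -0.3748°,  Δλ = -0.3983°
a = sin²(Δφ/2) + cos φ₁ cos φ₂ sin²(Δλ/2) = 0.000022
c = 2·arcsin(√a) = 0.009449 rad = 0.5414°
d = R·c = 6371 × 0.009449 = 60.2 km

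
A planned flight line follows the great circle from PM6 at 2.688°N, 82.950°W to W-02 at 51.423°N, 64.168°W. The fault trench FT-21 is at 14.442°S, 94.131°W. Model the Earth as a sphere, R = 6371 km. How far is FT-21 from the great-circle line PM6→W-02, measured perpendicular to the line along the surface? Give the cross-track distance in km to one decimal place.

675.4 km

δ₁₃ = central angle PM6→FT-21 = 0.356057 rad  (haversine)
θ₁₃ = bearing PM6→FT-21 = 212.595°,  θ₁₂ = bearing PM6→W-02 = 14.925°
dₓₜ = R·arcsin(sin δ₁₃ · sin(θ₁₃ − θ₁₂)) = 6371·arcsin(0.34858·sin(197.670°)) = -675.372 km
|dₓₜ| = 675.372 km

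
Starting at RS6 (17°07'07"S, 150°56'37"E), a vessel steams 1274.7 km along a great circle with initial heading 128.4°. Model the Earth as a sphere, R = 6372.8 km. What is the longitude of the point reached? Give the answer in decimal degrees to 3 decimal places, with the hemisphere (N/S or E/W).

RS6: φ = -17.11861°, λ = +150.94361°
δ = d/R = 1274.7/6372.8 = 0.200022 rad
φ₂ = arcsin(sin φ₁ cos δ + cos φ₁ sin δ cos θ)
   = arcsin(-0.29435·0.98006 + 0.95570·0.19869·-0.62115) = -23.98082°
λ₂ = λ₁ + atan2(sin θ sin δ cos φ₁, cos δ − sin φ₁ sin φ₂) = 160.75605°

160.756°E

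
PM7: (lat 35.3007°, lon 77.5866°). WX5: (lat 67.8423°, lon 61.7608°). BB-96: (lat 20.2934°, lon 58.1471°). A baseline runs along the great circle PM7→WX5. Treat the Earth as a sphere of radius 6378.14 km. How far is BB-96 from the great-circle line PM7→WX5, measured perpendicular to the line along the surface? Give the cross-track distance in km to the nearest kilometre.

δ₁₃ = central angle PM7→BB-96 = 0.396920 rad  (haversine)
θ₁₃ = bearing PM7→BB-96 = 233.850°,  θ₁₂ = bearing PM7→WX5 = 349.335°
dₓₜ = R·arcsin(sin δ₁₃ · sin(θ₁₃ − θ₁₂)) = 6378.14·arcsin(0.38658·sin(-115.485°)) = -2273.592 km
|dₓₜ| = 2273.592 km

2274 km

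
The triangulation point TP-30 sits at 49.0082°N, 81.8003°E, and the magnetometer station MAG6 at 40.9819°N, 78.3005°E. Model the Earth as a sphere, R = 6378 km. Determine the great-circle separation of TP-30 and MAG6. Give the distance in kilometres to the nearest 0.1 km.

934.7 km

Δφ = -8.0263°,  Δλ = -3.4998°
a = sin²(Δφ/2) + cos φ₁ cos φ₂ sin²(Δλ/2) = 0.005360
c = 2·arcsin(√a) = 0.146551 rad = 8.3968°
d = R·c = 6378 × 0.146551 = 934.7 km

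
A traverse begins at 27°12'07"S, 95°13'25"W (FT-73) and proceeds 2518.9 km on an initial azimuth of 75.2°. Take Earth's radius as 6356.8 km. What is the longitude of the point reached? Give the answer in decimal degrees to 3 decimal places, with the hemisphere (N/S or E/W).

71.902°W

FT-73: φ = -27.20194°, λ = -95.22361°
δ = d/R = 2518.9/6356.8 = 0.396253 rad
φ₂ = arcsin(sin φ₁ cos δ + cos φ₁ sin δ cos θ)
   = arcsin(-0.45713·0.92251 + 0.88940·0.38596·0.25545) = -19.51285°
λ₂ = λ₁ + atan2(sin θ sin δ cos φ₁, cos δ − sin φ₁ sin φ₂) = -71.90168°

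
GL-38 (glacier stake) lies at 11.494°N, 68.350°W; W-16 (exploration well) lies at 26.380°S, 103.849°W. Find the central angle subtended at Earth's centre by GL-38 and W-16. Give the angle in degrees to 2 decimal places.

51.23°

Δφ = -37.8740°,  Δλ = -35.4990°
a = sin²(Δφ/2) + cos φ₁ cos φ₂ sin²(Δλ/2) = 0.186908
c = 2·arcsin(√a) = 0.894148 rad = 51.2309°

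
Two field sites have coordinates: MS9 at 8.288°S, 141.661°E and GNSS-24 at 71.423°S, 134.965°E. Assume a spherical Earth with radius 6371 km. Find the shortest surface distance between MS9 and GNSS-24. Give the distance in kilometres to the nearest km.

Δφ = -63.1350°,  Δλ = -6.6960°
a = sin²(Δφ/2) + cos φ₁ cos φ₂ sin²(Δλ/2) = 0.275130
c = 2·arcsin(√a) = 1.104323 rad = 63.2730°
d = R·c = 6371 × 1.104323 = 7035.6 km

7036 km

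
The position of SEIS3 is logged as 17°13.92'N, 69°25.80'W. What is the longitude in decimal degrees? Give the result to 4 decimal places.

69° + 25.80′/60 = 69 + 0.43000 = 69.4300°

69.4300°W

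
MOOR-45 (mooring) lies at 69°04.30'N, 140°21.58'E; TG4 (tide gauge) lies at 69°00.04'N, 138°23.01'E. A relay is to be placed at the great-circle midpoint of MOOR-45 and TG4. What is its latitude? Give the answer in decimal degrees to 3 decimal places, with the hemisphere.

69.039°N

MOOR-45: φ = +69.07167°, λ = +140.35967°
TG4: φ = +69.00067°, λ = +138.38350°
Bx = cos φ₂ cos Δλ = 0.358144,  By = cos φ₂ sin Δλ = -0.012358
φₘ = atan2(sin φ₁ + sin φ₂, √((cos φ₁ + Bx)² + By²)) = 69.03901°
λₘ = λ₁ + atan2(By, cos φ₁ + Bx) = 139.36999°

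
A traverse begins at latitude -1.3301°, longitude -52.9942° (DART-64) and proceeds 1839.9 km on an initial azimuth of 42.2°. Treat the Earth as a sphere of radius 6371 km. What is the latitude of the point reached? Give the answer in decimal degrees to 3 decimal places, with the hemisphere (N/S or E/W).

δ = d/R = 1839.9/6371 = 0.288793 rad
φ₂ = arcsin(sin φ₁ cos δ + cos φ₁ sin δ cos θ)
   = arcsin(-0.02321·0.95859 + 0.99973·0.28480·0.74080) = 10.87515°
λ₂ = λ₁ + atan2(sin θ sin δ cos φ₁, cos δ − sin φ₁ sin φ₂) = -41.76108°

10.875°N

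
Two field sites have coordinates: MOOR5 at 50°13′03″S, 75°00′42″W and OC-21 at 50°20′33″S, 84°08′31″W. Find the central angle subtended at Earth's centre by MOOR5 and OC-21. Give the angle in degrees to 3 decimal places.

MOOR5: φ = -50.21750°, λ = -75.01167°
OC-21: φ = -50.34250°, λ = -84.14194°
Δφ = -0.1250°,  Δλ = -9.1303°
a = sin²(Δφ/2) + cos φ₁ cos φ₂ sin²(Δλ/2) = 0.002588
c = 2·arcsin(√a) = 0.101792 rad = 5.8323°

5.832°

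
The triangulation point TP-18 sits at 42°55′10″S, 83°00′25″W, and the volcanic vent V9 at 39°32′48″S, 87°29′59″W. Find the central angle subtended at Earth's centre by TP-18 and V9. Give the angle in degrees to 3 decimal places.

4.773°

TP-18: φ = -42.91944°, λ = -83.00694°
V9: φ = -39.54667°, λ = -87.49972°
Δφ = 3.3728°,  Δλ = -4.4928°
a = sin²(Δφ/2) + cos φ₁ cos φ₂ sin²(Δλ/2) = 0.001734
c = 2·arcsin(√a) = 0.083298 rad = 4.7726°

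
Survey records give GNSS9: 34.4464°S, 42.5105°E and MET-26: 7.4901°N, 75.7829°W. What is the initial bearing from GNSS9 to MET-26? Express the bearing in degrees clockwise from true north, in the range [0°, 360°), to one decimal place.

Δλ = -118.2934°
y = sin Δλ · cos φ₂ = -0.873019
x = cos φ₁ sin φ₂ − sin φ₁ cos φ₂ cos Δλ = -0.158318
θ = atan2(y, x) = -100.2786° → 259.7214° (mod 360°)

259.7°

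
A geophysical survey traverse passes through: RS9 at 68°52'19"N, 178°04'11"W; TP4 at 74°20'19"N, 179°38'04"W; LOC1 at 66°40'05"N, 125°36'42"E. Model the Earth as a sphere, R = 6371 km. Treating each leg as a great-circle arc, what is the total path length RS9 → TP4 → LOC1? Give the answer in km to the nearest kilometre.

RS9: φ = +68.87194°, λ = -178.06972°
TP4: φ = +74.33861°, λ = -179.63444°
LOC1: φ = +66.66806°, λ = +125.61167°
RS9→TP4: c = 0.095791 rad, d = 610.29 km
TP4→LOC1: c = 0.330637 rad, d = 2106.49 km
Total = 610.29 + 2106.49 = 2716.77 km

2717 km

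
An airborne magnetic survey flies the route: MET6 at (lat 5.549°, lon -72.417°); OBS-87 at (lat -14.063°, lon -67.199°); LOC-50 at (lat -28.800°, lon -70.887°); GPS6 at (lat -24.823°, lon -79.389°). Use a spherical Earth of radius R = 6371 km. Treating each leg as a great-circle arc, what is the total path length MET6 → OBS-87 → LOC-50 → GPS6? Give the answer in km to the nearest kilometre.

4890 km

MET6→OBS-87: c = 0.354022 rad, d = 2255.47 km
OBS-87→LOC-50: c = 0.264041 rad, d = 1682.20 km
LOC-50→GPS6: c = 0.149460 rad, d = 952.21 km
Total = 2255.47 + 1682.20 + 952.21 = 4889.88 km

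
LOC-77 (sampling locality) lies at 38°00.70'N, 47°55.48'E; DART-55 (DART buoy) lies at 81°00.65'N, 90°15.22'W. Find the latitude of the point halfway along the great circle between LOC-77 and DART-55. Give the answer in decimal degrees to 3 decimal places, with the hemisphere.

67.036°N

LOC-77: φ = +38.01167°, λ = +47.92467°
DART-55: φ = +81.01083°, λ = -90.25367°
Bx = cos φ₂ cos Δλ = -0.116440,  By = cos φ₂ sin Δλ = -0.104188
φₘ = atan2(sin φ₁ + sin φ₂, √((cos φ₁ + Bx)² + By²)) = 67.03577°
λₘ = λ₁ + atan2(By, cos φ₁ + Bx) = 39.10443°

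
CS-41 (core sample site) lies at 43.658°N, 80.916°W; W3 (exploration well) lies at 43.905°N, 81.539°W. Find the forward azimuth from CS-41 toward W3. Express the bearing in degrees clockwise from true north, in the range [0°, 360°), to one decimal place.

Δλ = -0.6230°
y = sin Δλ · cos φ₂ = -0.007834
x = cos φ₁ sin φ₂ − sin φ₁ cos φ₂ cos Δλ = 0.004340
θ = atan2(y, x) = -61.0119° → 298.9881° (mod 360°)

299.0°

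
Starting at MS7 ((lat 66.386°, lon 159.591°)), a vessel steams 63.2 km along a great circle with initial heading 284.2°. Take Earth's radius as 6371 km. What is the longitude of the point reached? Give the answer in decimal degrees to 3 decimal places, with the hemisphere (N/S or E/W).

158.208°E

δ = d/R = 63.2/6371 = 0.009920 rad
φ₂ = arcsin(sin φ₁ cos δ + cos φ₁ sin δ cos θ)
   = arcsin(0.91626·0.99995 + 0.40057·0.00992·0.24531) = 66.51933°
λ₂ = λ₁ + atan2(sin θ sin δ cos φ₁, cos δ − sin φ₁ sin φ₂) = 158.20798°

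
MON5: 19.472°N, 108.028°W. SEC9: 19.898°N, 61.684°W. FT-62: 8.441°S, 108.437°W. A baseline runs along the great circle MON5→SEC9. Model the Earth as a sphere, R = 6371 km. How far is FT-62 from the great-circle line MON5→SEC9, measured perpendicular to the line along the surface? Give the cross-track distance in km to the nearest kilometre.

δ₁₃ = central angle MON5→FT-62 = 0.487225 rad  (haversine)
θ₁₃ = bearing MON5→FT-62 = 180.864°,  θ₁₂ = bearing MON5→SEC9 = 81.267°
dₓₜ = R·arcsin(sin δ₁₃ · sin(θ₁₃ − θ₁₂)) = 6371·arcsin(0.46818·sin(99.597°)) = 3056.958 km
|dₓₜ| = 3056.958 km

3057 km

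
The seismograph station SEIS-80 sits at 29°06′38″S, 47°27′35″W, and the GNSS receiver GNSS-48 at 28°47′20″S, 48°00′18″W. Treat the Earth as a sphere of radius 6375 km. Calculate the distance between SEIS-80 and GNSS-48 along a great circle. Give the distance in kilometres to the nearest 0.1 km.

SEIS-80: φ = -29.11056°, λ = -47.45972°
GNSS-48: φ = -28.78889°, λ = -48.00500°
Δφ = 0.3217°,  Δλ = -0.5453°
a = sin²(Δφ/2) + cos φ₁ cos φ₂ sin²(Δλ/2) = 0.000025
c = 2·arcsin(√a) = 0.010043 rad = 0.5754°
d = R·c = 6375 × 0.010043 = 64.0 km

64.0 km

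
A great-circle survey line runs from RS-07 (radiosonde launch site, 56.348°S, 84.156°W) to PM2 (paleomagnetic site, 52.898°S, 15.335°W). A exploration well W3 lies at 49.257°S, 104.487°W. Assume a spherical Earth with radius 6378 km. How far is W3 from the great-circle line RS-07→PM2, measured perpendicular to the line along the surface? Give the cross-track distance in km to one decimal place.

89.4 km

δ₁₃ = central angle RS-07→W3 = 0.246307 rad  (haversine)
θ₁₃ = bearing RS-07→W3 = 291.560°,  θ₁₂ = bearing RS-07→PM2 = 114.854°
dₓₜ = R·arcsin(sin δ₁₃ · sin(θ₁₃ − θ₁₂)) = 6378·arcsin(0.24382·sin(176.706°)) = 89.361 km
|dₓₜ| = 89.361 km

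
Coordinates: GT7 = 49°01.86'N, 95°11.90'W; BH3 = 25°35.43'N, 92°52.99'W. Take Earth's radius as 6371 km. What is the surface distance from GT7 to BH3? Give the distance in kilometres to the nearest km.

2614 km

GT7: φ = +49.03100°, λ = -95.19833°
BH3: φ = +25.59050°, λ = -92.88317°
Δφ = -23.4405°,  Δλ = 2.3152°
a = sin²(Δφ/2) + cos φ₁ cos φ₂ sin²(Δλ/2) = 0.041505
c = 2·arcsin(√a) = 0.410326 rad = 23.5099°
d = R·c = 6371 × 0.410326 = 2614.2 km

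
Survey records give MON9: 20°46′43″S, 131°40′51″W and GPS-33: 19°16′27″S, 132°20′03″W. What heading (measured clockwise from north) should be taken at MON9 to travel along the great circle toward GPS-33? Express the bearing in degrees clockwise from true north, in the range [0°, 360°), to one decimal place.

MON9: φ = -20.77861°, λ = -131.68083°
GPS-33: φ = -19.27417°, λ = -132.33417°
Δλ = -0.6533°
y = sin Δλ · cos φ₂ = -0.010763
x = cos φ₁ sin φ₂ − sin φ₁ cos φ₂ cos Δλ = 0.026233
θ = atan2(y, x) = -22.3087° → 337.6913° (mod 360°)

337.7°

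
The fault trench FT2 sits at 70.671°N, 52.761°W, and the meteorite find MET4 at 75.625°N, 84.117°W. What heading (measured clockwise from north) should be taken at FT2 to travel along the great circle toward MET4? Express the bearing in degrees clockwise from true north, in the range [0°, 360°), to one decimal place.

313.0°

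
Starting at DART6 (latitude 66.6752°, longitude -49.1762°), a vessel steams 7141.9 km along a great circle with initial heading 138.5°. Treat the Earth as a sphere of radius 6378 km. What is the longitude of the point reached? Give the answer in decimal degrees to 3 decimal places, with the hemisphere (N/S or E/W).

δ = d/R = 7141.9/6378 = 1.119771 rad
φ₂ = arcsin(sin φ₁ cos δ + cos φ₁ sin δ cos θ)
   = arcsin(0.91828·0.43589 + 0.39594·0.90000·-0.74896) = 7.66472°
λ₂ = λ₁ + atan2(sin θ sin δ cos φ₁, cos δ − sin φ₁ sin φ₂) = -12.18196°

12.182°W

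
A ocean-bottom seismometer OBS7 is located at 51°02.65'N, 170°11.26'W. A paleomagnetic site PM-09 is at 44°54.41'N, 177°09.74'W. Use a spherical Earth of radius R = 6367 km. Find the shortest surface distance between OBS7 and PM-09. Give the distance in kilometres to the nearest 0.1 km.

OBS7: φ = +51.04417°, λ = -170.18767°
PM-09: φ = +44.90683°, λ = -177.16233°
Δφ = -6.1373°,  Δλ = -6.9747°
a = sin²(Δφ/2) + cos φ₁ cos φ₂ sin²(Δλ/2) = 0.004513
c = 2·arcsin(√a) = 0.134464 rad = 7.7042°
d = R·c = 6367 × 0.134464 = 856.1 km

856.1 km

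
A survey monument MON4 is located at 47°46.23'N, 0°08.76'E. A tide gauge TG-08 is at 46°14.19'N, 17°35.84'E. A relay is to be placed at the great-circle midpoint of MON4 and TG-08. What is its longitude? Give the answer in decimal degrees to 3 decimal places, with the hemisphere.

8.998°E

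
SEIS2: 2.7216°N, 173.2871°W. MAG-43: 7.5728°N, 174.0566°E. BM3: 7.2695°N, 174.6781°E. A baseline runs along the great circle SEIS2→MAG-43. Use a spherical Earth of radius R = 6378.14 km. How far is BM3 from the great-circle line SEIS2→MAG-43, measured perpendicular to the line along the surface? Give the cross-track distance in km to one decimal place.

7.7 km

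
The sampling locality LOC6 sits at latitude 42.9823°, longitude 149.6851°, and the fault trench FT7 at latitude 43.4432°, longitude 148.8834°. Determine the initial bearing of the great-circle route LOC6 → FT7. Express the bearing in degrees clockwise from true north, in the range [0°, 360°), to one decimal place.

Δλ = -0.8017°
y = sin Δλ · cos φ₂ = -0.010159
x = cos φ₁ sin φ₂ − sin φ₁ cos φ₂ cos Δλ = 0.008093
θ = atan2(y, x) = -51.4591° → 308.5409° (mod 360°)

308.5°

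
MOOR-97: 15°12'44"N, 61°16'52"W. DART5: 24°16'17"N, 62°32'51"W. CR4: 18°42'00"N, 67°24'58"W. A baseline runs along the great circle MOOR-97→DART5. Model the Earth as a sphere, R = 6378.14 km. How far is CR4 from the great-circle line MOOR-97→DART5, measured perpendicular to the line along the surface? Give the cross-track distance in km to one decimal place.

590.9 km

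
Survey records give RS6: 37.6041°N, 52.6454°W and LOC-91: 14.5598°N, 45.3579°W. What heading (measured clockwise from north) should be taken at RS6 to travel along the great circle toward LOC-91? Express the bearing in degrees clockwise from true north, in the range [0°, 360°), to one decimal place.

Δλ = 7.2875°
y = sin Δλ · cos φ₂ = 0.122775
x = cos φ₁ sin φ₂ − sin φ₁ cos φ₂ cos Δλ = -0.386672
θ = atan2(y, x) = 162.3845° → 162.3845° (mod 360°)

162.4°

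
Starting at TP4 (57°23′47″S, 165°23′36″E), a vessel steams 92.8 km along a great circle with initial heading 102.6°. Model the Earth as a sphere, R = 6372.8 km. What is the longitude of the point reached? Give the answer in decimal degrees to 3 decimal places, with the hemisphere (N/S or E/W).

166.912°E

TP4: φ = -57.39639°, λ = +165.39333°
δ = d/R = 92.8/6372.8 = 0.014562 rad
φ₂ = arcsin(sin φ₁ cos δ + cos φ₁ sin δ cos θ)
   = arcsin(-0.84242·0.99989 + 0.53882·0.01456·-0.21814) = -57.56930°
λ₂ = λ₁ + atan2(sin θ sin δ cos φ₁, cos δ − sin φ₁ sin φ₂) = 166.91177°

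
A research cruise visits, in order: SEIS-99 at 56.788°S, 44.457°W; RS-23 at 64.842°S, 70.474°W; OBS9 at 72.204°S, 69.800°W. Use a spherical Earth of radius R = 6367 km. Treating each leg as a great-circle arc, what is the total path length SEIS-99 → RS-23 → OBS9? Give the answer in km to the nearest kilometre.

2470 km

SEIS-99→RS-23: c = 0.259415 rad, d = 1651.70 km
RS-23→OBS9: c = 0.128561 rad, d = 818.55 km
Total = 1651.70 + 818.55 = 2470.25 km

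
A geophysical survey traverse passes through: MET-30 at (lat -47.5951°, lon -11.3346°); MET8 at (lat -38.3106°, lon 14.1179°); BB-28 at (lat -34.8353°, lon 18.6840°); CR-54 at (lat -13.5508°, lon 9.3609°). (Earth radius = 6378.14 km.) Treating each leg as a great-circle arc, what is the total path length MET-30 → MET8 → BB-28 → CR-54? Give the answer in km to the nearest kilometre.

MET-30→MET8: c = 0.361008 rad, d = 2302.56 km
MET8→BB-28: c = 0.088154 rad, d = 562.26 km
BB-28→CR-54: c = 0.399517 rad, d = 2548.18 km
Total = 2302.56 + 562.26 + 2548.18 = 5413.00 km

5413 km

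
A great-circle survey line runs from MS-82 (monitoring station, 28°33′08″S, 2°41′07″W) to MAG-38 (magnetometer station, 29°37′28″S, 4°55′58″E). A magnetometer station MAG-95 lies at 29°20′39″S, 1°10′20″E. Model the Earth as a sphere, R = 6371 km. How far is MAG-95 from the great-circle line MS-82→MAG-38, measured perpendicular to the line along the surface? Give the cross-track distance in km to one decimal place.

MS-82: φ = -28.55222°, λ = -2.68528°
MAG-38: φ = -29.62444°, λ = +4.93278°
MAG-95: φ = -29.34417°, λ = +1.17222°
δ₁₃ = central angle MS-82→MAG-95 = 0.060510 rad  (haversine)
θ₁₃ = bearing MS-82→MAG-95 = 104.132°,  θ₁₂ = bearing MS-82→MAG-38 = 100.990°
dₓₜ = R·arcsin(sin δ₁₃ · sin(θ₁₃ − θ₁₂)) = 6371·arcsin(0.06047·sin(3.142°)) = 21.119 km
|dₓₜ| = 21.119 km

21.1 km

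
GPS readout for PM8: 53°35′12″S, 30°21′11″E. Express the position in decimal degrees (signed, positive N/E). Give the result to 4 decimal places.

-53.5867°, +30.3531°

lat: 53.5867° S → -53.5867°
lon: 30.3531° E → +30.3531°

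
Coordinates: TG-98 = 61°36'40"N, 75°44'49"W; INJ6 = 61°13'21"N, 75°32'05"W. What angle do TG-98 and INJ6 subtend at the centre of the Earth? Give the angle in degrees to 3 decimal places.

TG-98: φ = +61.61111°, λ = -75.74694°
INJ6: φ = +61.22250°, λ = -75.53472°
Δφ = -0.3886°,  Δλ = 0.2122°
a = sin²(Δφ/2) + cos φ₁ cos φ₂ sin²(Δλ/2) = 0.000012
c = 2·arcsin(√a) = 0.007010 rad = 0.4017°

0.402°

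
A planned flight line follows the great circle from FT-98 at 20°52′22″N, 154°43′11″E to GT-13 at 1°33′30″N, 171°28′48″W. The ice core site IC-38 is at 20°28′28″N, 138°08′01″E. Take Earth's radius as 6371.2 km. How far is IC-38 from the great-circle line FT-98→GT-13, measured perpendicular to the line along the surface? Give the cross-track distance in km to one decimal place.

707.1 km

FT-98: φ = +20.87278°, λ = +154.71972°
GT-13: φ = +1.55833°, λ = -171.48000°
IC-38: φ = +20.47444°, λ = +138.13361°
δ₁₃ = central angle FT-98→IC-38 = 0.270811 rad  (haversine)
θ₁₃ = bearing FT-98→IC-38 = 271.486°,  θ₁₂ = bearing FT-98→GT-13 = 115.944°
dₓₜ = R·arcsin(sin δ₁₃ · sin(θ₁₃ − θ₁₂)) = 6371.2·arcsin(0.26751·sin(155.542°)) = 707.120 km
|dₓₜ| = 707.120 km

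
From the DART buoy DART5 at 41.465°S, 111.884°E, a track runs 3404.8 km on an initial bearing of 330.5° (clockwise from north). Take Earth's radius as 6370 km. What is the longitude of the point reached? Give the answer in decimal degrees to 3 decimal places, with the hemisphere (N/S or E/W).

96.918°E

δ = d/R = 3404.8/6370 = 0.534505 rad
φ₂ = arcsin(sin φ₁ cos δ + cos φ₁ sin δ cos θ)
   = arcsin(-0.66216·0.86052 + 0.74936·0.50942·0.87036) = -13.74248°
λ₂ = λ₁ + atan2(sin θ sin δ cos φ₁, cos δ − sin φ₁ sin φ₂) = 96.91830°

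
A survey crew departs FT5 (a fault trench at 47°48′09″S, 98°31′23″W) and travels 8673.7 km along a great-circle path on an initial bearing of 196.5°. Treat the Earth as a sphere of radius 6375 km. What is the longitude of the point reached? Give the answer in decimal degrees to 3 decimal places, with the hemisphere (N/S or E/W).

FT5: φ = -47.80250°, λ = -98.52306°
δ = d/R = 8673.7/6375 = 1.360580 rad
φ₂ = arcsin(sin φ₁ cos δ + cos φ₁ sin δ cos θ)
   = arcsin(-0.74083·0.20867 + 0.67169·0.97799·-0.95882) = -51.66900°
λ₂ = λ₁ + atan2(sin θ sin δ cos φ₁, cos δ − sin φ₁ sin φ₂) = 108.08327°

108.083°E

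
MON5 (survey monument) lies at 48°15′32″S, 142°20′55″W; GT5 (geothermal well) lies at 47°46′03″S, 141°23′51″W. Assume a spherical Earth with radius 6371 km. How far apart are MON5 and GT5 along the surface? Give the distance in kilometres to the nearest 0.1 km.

89.4 km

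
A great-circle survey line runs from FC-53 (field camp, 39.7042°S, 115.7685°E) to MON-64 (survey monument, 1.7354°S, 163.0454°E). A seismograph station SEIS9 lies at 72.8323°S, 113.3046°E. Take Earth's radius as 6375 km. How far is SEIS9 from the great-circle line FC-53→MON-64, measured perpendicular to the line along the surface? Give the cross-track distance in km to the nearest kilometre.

δ₁₃ = central angle FC-53→SEIS9 = 0.578578 rad  (haversine)
θ₁₃ = bearing FC-53→SEIS9 = 181.330°,  θ₁₂ = bearing FC-53→MON-64 = 60.828°
dₓₜ = R·arcsin(sin δ₁₃ · sin(θ₁₃ − θ₁₂)) = 6375·arcsin(0.54683·sin(120.502°)) = 3127.615 km
|dₓₜ| = 3127.615 km

3128 km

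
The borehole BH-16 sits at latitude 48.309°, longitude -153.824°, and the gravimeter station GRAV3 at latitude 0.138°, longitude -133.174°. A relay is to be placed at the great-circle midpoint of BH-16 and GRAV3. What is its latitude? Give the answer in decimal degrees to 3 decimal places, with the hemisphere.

24.561°N

Bx = cos φ₂ cos Δλ = 0.935749,  By = cos φ₂ sin Δλ = 0.352657
φₘ = atan2(sin φ₁ + sin φ₂, √((cos φ₁ + Bx)² + By²)) = 24.56086°
λₘ = λ₁ + atan2(By, cos φ₁ + Bx) = -141.40062°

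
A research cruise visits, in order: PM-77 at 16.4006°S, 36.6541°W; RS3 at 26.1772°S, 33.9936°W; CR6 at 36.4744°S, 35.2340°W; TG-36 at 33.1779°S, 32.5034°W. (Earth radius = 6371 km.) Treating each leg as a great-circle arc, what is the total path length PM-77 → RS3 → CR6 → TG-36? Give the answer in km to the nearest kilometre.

PM-77→RS3: c = 0.176015 rad, d = 1121.39 km
RS3→CR6: c = 0.180664 rad, d = 1151.01 km
CR6→TG-36: c = 0.069568 rad, d = 443.21 km
Total = 1121.39 + 1151.01 + 443.21 = 2715.61 km

2716 km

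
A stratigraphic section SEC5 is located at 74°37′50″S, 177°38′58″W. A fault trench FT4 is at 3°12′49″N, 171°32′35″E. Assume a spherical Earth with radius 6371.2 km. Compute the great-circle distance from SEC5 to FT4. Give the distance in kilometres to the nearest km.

SEC5: φ = -74.63056°, λ = -177.64944°
FT4: φ = +3.21361°, λ = +171.54306°
Δφ = 77.8442°,  Δλ = -10.8075°
a = sin²(Δφ/2) + cos φ₁ cos φ₂ sin²(Δλ/2) = 0.397061
c = 2·arcsin(√a) = 1.363436 rad = 78.1191°
d = R·c = 6371.2 × 1.363436 = 8686.7 km

8687 km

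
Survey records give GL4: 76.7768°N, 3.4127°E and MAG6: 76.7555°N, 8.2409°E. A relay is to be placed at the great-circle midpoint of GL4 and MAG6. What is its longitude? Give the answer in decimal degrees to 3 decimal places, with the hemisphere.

5.829°E

Bx = cos φ₂ cos Δλ = 0.228294,  By = cos φ₂ sin Δλ = 0.019284
φₘ = atan2(sin φ₁ + sin φ₂, √((cos φ₁ + Bx)² + By²)) = 76.77748°
λₘ = λ₁ + atan2(By, cos φ₁ + Bx) = 5.82871°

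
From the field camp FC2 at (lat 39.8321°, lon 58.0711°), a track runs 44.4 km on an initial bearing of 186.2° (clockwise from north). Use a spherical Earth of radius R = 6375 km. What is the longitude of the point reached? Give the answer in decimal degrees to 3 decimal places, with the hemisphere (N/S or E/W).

δ = d/R = 44.4/6375 = 0.006965 rad
φ₂ = arcsin(sin φ₁ cos δ + cos φ₁ sin δ cos θ)
   = arcsin(0.64054·0.99998 + 0.76792·0.00696·-0.99415) = 39.43537°
λ₂ = λ₁ + atan2(sin θ sin δ cos φ₁, cos δ − sin φ₁ sin φ₂) = 58.01530°

58.015°E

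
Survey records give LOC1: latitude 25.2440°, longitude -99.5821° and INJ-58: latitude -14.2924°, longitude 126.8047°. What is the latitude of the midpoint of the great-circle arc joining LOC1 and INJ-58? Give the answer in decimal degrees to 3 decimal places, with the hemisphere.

Bx = cos φ₂ cos Δλ = -0.668436,  By = cos φ₂ sin Δλ = -0.701604
φₘ = atan2(sin φ₁ + sin φ₂, √((cos φ₁ + Bx)² + By²)) = 13.63784°
λₘ = λ₁ + atan2(By, cos φ₁ + Bx) = -170.98594°

13.638°N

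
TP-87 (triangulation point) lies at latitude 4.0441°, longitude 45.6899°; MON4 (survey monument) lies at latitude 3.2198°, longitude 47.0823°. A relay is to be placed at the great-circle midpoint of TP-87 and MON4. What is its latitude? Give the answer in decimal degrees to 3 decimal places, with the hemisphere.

3.632°N

Bx = cos φ₂ cos Δλ = 0.998127,  By = cos φ₂ sin Δλ = 0.024261
φₘ = atan2(sin φ₁ + sin φ₂, √((cos φ₁ + Bx)² + By²)) = 3.63222°
λₘ = λ₁ + atan2(By, cos φ₁ + Bx) = 46.38642°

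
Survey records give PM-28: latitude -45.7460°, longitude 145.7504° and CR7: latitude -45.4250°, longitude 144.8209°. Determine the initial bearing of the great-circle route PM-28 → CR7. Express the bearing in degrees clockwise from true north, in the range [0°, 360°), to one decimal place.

295.9°

Δλ = -0.9295°
y = sin Δλ · cos φ₂ = -0.011385
x = cos φ₁ sin φ₂ − sin φ₁ cos φ₂ cos Δλ = 0.005536
θ = atan2(y, x) = -64.0679° → 295.9321° (mod 360°)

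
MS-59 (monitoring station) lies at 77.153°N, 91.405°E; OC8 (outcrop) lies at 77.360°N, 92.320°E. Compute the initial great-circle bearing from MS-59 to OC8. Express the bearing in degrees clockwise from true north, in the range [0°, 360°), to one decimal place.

Δλ = 0.9150°
y = sin Δλ · cos φ₂ = 0.003494
x = cos φ₁ sin φ₂ − sin φ₁ cos φ₂ cos Δλ = 0.003640
θ = atan2(y, x) = 43.8309° → 43.8309° (mod 360°)

43.8°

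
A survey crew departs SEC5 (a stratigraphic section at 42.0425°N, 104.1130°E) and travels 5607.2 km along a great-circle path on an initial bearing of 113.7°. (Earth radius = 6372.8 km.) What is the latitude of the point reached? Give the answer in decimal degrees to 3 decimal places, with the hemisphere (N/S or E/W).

δ = d/R = 5607.2/6372.8 = 0.879864 rad
φ₂ = arcsin(sin φ₁ cos δ + cos φ₁ sin δ cos θ)
   = arcsin(0.66968·0.63726 + 0.74265·0.77065·-0.40195) = 11.34488°
λ₂ = λ₁ + atan2(sin θ sin δ cos φ₁, cos δ − sin φ₁ sin φ₂) = 150.14440°

11.345°N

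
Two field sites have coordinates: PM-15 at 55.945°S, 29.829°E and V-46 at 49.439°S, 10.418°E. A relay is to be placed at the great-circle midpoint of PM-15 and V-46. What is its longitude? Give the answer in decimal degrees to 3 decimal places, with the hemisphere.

Bx = cos φ₂ cos Δλ = 0.613296,  By = cos φ₂ sin Δλ = -0.216108
φₘ = atan2(sin φ₁ + sin φ₂, √((cos φ₁ + Bx)² + By²)) = -53.08718°
λₘ = λ₁ + atan2(By, cos φ₁ + Bx) = 19.39263°

19.393°E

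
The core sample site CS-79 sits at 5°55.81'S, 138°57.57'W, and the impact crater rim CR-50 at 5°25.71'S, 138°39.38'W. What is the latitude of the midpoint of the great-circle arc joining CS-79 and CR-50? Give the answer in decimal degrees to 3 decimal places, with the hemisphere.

5.679°S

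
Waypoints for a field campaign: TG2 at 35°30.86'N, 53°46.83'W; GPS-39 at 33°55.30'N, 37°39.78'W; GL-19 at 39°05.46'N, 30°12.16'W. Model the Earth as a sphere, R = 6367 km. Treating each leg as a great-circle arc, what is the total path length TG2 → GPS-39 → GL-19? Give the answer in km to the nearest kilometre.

2360 km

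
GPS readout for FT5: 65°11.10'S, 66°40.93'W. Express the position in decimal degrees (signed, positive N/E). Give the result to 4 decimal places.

lat: 65.1850° S → -65.1850°
lon: 66.6822° W → -66.6822°

-65.1850°, -66.6822°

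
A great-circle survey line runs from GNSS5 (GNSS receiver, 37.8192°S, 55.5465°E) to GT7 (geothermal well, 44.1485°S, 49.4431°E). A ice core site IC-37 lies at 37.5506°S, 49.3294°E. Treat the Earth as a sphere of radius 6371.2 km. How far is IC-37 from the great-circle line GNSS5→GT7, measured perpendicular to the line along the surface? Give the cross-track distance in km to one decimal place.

δ₁₃ = central angle GNSS5→IC-37 = 0.085984 rad  (haversine)
θ₁₃ = bearing GNSS5→IC-37 = 271.220°,  θ₁₂ = bearing GNSS5→GT7 = 214.087°
dₓₜ = R·arcsin(sin δ₁₃ · sin(θ₁₃ − θ₁₂)) = 6371.2·arcsin(0.08588·sin(57.133°)) = 459.968 km
|dₓₜ| = 459.968 km

460.0 km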